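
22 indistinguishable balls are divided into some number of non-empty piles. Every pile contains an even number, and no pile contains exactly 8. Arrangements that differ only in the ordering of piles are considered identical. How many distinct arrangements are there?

There are too many to list fully; the first 12 (by largest part) are:
22
20,2
18,4
18,2,2
16,6
16,4,2
16,2,2,2
14,6,2
14,4,4
14,4,2,2
14,2,2,2,2
12,10
…and 29 more, for 41 total.

41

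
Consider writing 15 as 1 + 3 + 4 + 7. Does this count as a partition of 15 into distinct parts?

Yes

The parts sum to 15, and the condition 'all summands are distinct' holds.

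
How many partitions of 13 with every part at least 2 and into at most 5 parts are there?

23

The partitions of 13 that satisfy the conditions:
13
11, 2
10, 3
9, 4
9, 2, 2
8, 5
8, 3, 2
7, 6
7, 4, 2
7, 3, 3
7, 2, 2, 2
6, 5, 2
6, 4, 3
6, 3, 2, 2
5, 5, 3
5, 4, 4
5, 4, 2, 2
5, 3, 3, 2
5, 2, 2, 2, 2
4, 4, 3, 2
4, 3, 3, 3
4, 3, 2, 2, 2
3, 3, 3, 2, 2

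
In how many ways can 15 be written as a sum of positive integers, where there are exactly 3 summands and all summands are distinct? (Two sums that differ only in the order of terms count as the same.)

12

Listing the qualifying partitions of 15:
1+2+12
1+3+11
1+4+10
2+3+10
1+5+9
2+4+9
1+6+8
2+5+8
3+4+8
2+6+7
3+5+7
4+5+6
Counting gives 12.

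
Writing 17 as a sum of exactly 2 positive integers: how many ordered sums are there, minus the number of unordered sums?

8

Ordered (compositions into 2 parts): C(16,1) = 16.
Unordered (partitions into 2 parts): 8.
Difference: 16 − 8 = 8.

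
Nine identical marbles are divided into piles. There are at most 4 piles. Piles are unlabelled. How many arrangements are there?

18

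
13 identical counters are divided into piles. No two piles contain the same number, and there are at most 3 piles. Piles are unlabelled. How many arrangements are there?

15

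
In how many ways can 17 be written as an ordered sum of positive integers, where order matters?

65536

The number of compositions of n is 2^(n−1); here 2^16 = 65536.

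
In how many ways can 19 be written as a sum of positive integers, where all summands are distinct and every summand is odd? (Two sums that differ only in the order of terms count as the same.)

6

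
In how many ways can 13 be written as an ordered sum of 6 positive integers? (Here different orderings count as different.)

Equivalently, choose which 5 of the 12 gaps become plus signs: C(12,5) = 792.

792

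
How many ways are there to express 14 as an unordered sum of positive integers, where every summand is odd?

22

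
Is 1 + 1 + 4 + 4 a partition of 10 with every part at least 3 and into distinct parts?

The parts sum to 10, and the condition 'every summand is at least 3' is violated.

No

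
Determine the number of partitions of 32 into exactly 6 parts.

709

Enumerating by decreasing first part gives 709 partitions in all.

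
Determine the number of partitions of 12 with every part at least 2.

They are:
12
10,2
9,3
8,4
8,2,2
7,5
7,3,2
6,6
6,4,2
6,3,3
6,2,2,2
5,5,2
5,4,3
5,3,2,2
4,4,4
4,4,2,2
4,3,3,2
4,2,2,2,2
3,3,3,3
3,3,2,2,2
2,2,2,2,2,2

21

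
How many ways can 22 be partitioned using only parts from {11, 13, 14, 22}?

2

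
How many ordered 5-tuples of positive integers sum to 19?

By stars and bars with positive parts, the count is C(18,4) = 3060.

3060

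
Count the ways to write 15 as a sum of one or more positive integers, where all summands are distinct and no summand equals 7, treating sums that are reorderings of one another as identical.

Enumerating:
15
14 + 1
13 + 2
12 + 3
12 + 2 + 1
11 + 4
11 + 3 + 1
10 + 5
10 + 4 + 1
10 + 3 + 2
9 + 6
9 + 5 + 1
9 + 4 + 2
9 + 3 + 2 + 1
8 + 6 + 1
8 + 5 + 2
8 + 4 + 3
8 + 4 + 2 + 1
6 + 5 + 4
6 + 5 + 3 + 1
6 + 4 + 3 + 2
5 + 4 + 3 + 2 + 1
That's 22 in total.

22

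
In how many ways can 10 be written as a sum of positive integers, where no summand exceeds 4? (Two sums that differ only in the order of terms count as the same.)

Enumerating:
2 + 4 + 4
1 + 1 + 4 + 4
3 + 3 + 4
1 + 2 + 3 + 4
1 + 1 + 1 + 3 + 4
2 + 2 + 2 + 4
1 + 1 + 2 + 2 + 4
1 + 1 + 1 + 1 + 2 + 4
1 + 1 + 1 + 1 + 1 + 1 + 4
1 + 3 + 3 + 3
2 + 2 + 3 + 3
1 + 1 + 2 + 3 + 3
1 + 1 + 1 + 1 + 3 + 3
1 + 2 + 2 + 2 + 3
1 + 1 + 1 + 2 + 2 + 3
1 + 1 + 1 + 1 + 1 + 2 + 3
1 + 1 + 1 + 1 + 1 + 1 + 1 + 3
2 + 2 + 2 + 2 + 2
1 + 1 + 2 + 2 + 2 + 2
1 + 1 + 1 + 1 + 2 + 2 + 2
1 + 1 + 1 + 1 + 1 + 1 + 2 + 2
1 + 1 + 1 + 1 + 1 + 1 + 1 + 1 + 2
1 + 1 + 1 + 1 + 1 + 1 + 1 + 1 + 1 + 1
Counting gives 23.

23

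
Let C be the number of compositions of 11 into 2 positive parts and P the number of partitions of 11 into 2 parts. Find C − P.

5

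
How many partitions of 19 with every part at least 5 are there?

Listing the qualifying partitions of 19:
19
5 + 14
6 + 13
7 + 12
8 + 11
9 + 10
5 + 5 + 9
5 + 6 + 8
5 + 7 + 7
6 + 6 + 7

10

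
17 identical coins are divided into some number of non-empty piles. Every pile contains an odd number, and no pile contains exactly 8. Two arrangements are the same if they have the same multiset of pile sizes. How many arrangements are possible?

38

A partial list (first 12 by largest part):
17
1+1+15
1+3+13
1+1+1+1+13
1+5+11
3+3+11
1+1+1+3+11
1+1+1+1+1+1+11
1+7+9
3+5+9
1+1+1+5+9
1+1+3+3+9
…and 26 more, for 38 total.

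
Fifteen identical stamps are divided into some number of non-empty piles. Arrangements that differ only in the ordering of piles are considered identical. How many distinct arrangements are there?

A full systematic count gives 176.

176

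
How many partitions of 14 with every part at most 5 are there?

70

A partial list (first 12 by largest part):
5+5+4
5+5+3+1
5+5+2+2
5+5+2+1+1
5+5+1+1+1+1
5+4+4+1
5+4+3+2
5+4+3+1+1
5+4+2+2+1
5+4+2+1+1+1
5+4+1+1+1+1+1
5+3+3+3
…and 58 more, for 70 total.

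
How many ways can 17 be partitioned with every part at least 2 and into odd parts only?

Listing the qualifying partitions of 17:
17
11 + 3 + 3
9 + 5 + 3
7 + 7 + 3
7 + 5 + 5
5 + 3 + 3 + 3 + 3
That's 6 in total.

6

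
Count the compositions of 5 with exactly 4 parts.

4

A composition of 5 into 4 positive parts is chosen by placing 3 dividers among the 4 gaps between 5 units: C(4,3) = 4.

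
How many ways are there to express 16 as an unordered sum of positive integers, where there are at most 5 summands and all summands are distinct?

A partial list (first 12 by largest part):
16
15, 1
14, 2
13, 3
13, 2, 1
12, 4
12, 3, 1
11, 5
11, 4, 1
11, 3, 2
10, 6
10, 5, 1
…and 20 more, for 32 total.

32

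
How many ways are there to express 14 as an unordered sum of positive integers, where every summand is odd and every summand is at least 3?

4

They are:
3 + 11
5 + 9
7 + 7
3 + 3 + 3 + 5
Counting gives 4.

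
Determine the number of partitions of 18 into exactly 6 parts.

A partial list (first 12 by largest part):
13+1+1+1+1+1
12+2+1+1+1+1
11+3+1+1+1+1
11+2+2+1+1+1
10+4+1+1+1+1
10+3+2+1+1+1
10+2+2+2+1+1
9+5+1+1+1+1
9+4+2+1+1+1
9+3+3+1+1+1
9+3+2+2+1+1
9+2+2+2+2+1
…and 46 more, for 58 total.

58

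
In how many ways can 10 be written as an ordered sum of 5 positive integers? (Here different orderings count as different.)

A composition of 10 into 5 positive parts is chosen by placing 4 dividers among the 9 gaps between 10 units: C(9,4) = 126.

126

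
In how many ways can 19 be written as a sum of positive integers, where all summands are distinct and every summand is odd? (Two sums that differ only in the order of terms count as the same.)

6

Enumerating:
19
1, 3, 15
1, 5, 13
1, 7, 11
3, 5, 11
3, 7, 9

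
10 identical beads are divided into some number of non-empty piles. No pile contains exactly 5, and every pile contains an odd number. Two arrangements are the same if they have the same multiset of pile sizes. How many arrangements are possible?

Listing the qualifying partitions of 10:
9+1
7+3
7+1+1+1
3+3+3+1
3+3+1+1+1+1
3+1+1+1+1+1+1+1
1+1+1+1+1+1+1+1+1+1

7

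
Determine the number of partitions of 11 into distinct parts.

The partitions of 11 that satisfy the conditions:
11
10, 1
9, 2
8, 3
8, 2, 1
7, 4
7, 3, 1
6, 5
6, 4, 1
6, 3, 2
5, 4, 2
5, 3, 2, 1

12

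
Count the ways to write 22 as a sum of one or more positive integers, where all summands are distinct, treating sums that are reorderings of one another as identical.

Counting exhaustively, 89 partitions satisfy the conditions.

89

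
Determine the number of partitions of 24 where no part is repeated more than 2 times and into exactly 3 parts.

47

A partial list (first 12 by largest part):
22, 1, 1
21, 2, 1
20, 3, 1
20, 2, 2
19, 4, 1
19, 3, 2
18, 5, 1
18, 4, 2
18, 3, 3
17, 6, 1
17, 5, 2
17, 4, 3
…and 35 more, for 47 total.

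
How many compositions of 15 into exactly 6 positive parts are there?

2002

By stars and bars with positive parts, the count is C(14,5) = 2002.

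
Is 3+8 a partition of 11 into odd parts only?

No

The parts sum to 11, and the condition 'every summand is odd' is violated.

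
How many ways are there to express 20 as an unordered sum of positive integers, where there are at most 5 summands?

192

Counting exhaustively, 192 partitions satisfy the conditions.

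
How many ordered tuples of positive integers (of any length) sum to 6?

Each of the 5 gaps between 6 units is either a break or not: 2^5 = 32.

32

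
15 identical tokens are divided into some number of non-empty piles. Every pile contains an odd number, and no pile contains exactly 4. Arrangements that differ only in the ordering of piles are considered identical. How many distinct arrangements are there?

27

There are too many to list fully; the first 12 (by largest part) are:
15
13 + 1 + 1
11 + 3 + 1
11 + 1 + 1 + 1 + 1
9 + 5 + 1
9 + 3 + 3
9 + 3 + 1 + 1 + 1
9 + 1 + 1 + 1 + 1 + 1 + 1
7 + 7 + 1
7 + 5 + 3
7 + 5 + 1 + 1 + 1
7 + 3 + 3 + 1 + 1
…and 15 more, for 27 total.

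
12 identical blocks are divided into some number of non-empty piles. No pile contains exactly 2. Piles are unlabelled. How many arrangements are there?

35

A partial list (first 12 by largest part):
12
11 + 1
10 + 1 + 1
9 + 3
9 + 1 + 1 + 1
8 + 4
8 + 3 + 1
8 + 1 + 1 + 1 + 1
7 + 5
7 + 4 + 1
7 + 3 + 1 + 1
7 + 1 + 1 + 1 + 1 + 1
…and 23 more, for 35 total.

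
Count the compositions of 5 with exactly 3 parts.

6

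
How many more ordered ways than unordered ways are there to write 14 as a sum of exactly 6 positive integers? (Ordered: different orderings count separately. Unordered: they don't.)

1267

Compositions: C(13,5) = 1287.
Unordered (partitions into 6 parts): 20.
Difference: 1287 − 20 = 1267.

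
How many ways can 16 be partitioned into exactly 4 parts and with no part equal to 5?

They are:
1, 1, 1, 13
1, 1, 2, 12
1, 1, 3, 11
1, 2, 2, 11
1, 1, 4, 10
1, 2, 3, 10
2, 2, 2, 10
1, 2, 4, 9
1, 3, 3, 9
2, 2, 3, 9
1, 1, 6, 8
1, 3, 4, 8
2, 2, 4, 8
2, 3, 3, 8
1, 1, 7, 7
1, 2, 6, 7
1, 4, 4, 7
2, 3, 4, 7
3, 3, 3, 7
1, 3, 6, 6
2, 2, 6, 6
2, 4, 4, 6
3, 3, 4, 6
4, 4, 4, 4
Counting gives 24.

24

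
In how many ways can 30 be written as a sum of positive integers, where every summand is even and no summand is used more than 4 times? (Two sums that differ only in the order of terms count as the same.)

127

There are 127 such partitions.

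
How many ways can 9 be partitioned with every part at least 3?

4

Enumerating:
9
3+6
4+5
3+3+3
Counting gives 4.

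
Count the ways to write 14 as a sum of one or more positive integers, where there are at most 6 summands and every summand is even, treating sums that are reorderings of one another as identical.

They are:
14
12, 2
10, 4
10, 2, 2
8, 6
8, 4, 2
8, 2, 2, 2
6, 6, 2
6, 4, 4
6, 4, 2, 2
6, 2, 2, 2, 2
4, 4, 4, 2
4, 4, 2, 2, 2
4, 2, 2, 2, 2, 2
Counting gives 14.

14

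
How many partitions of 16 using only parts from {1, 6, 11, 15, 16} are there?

The partitions of 16 that satisfy the conditions:
16
15+1
11+1+1+1+1+1
6+6+1+1+1+1
6+1+1+1+1+1+1+1+1+1+1
1+1+1+1+1+1+1+1+1+1+1+1+1+1+1+1
Counting gives 6.

6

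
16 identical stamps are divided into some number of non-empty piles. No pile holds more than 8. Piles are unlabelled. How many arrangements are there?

Systematic enumeration (by largest part, then next-largest, …) yields 186.

186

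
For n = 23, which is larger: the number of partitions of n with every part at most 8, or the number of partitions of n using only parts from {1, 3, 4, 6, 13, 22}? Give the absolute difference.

692

Partitions of 23 with every part at most 8: 764.
Partitions of 23 using only parts from {1, 3, 4, 6, 13, 22}: 72.
|764 − 72| = 692.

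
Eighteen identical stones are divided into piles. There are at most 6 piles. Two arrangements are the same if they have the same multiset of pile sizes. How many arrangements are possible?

199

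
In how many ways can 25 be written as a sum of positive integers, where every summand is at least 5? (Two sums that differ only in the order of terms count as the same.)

A partial list (first 12 by largest part):
25
20,5
19,6
18,7
17,8
16,9
15,10
15,5,5
14,11
14,6,5
13,12
13,7,5
…and 18 more, for 30 total.

30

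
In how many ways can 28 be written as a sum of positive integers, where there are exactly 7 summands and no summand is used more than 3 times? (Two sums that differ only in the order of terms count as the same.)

Systematic enumeration (by largest part, then next-largest, …) yields 316.

316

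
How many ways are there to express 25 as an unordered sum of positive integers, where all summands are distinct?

Systematic enumeration (by largest part, then next-largest, …) yields 142.

142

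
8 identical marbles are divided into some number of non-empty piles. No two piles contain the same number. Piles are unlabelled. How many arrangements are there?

They are:
8
7 + 1
6 + 2
5 + 3
5 + 2 + 1
4 + 3 + 1

6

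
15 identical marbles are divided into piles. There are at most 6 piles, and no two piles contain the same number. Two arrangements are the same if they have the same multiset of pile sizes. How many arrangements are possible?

There are too many to list fully; the first 12 (by largest part) are:
15
14,1
13,2
12,3
12,2,1
11,4
11,3,1
10,5
10,4,1
10,3,2
9,6
9,5,1
…and 15 more, for 27 total.

27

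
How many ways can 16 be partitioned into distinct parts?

A partial list (first 12 by largest part):
16
1 + 15
2 + 14
3 + 13
1 + 2 + 13
4 + 12
1 + 3 + 12
5 + 11
1 + 4 + 11
2 + 3 + 11
6 + 10
1 + 5 + 10
…and 20 more, for 32 total.

32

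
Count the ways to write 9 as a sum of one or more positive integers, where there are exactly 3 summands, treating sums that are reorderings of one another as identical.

The partitions of 9 that satisfy the conditions:
7 + 1 + 1
6 + 2 + 1
5 + 3 + 1
5 + 2 + 2
4 + 4 + 1
4 + 3 + 2
3 + 3 + 3
Counting gives 7.

7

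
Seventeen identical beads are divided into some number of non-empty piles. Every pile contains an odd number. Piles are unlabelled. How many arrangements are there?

38

A partial list (first 12 by largest part):
17
1, 1, 15
1, 3, 13
1, 1, 1, 1, 13
1, 5, 11
3, 3, 11
1, 1, 1, 3, 11
1, 1, 1, 1, 1, 1, 11
1, 7, 9
3, 5, 9
1, 1, 1, 5, 9
1, 1, 3, 3, 9
…and 26 more, for 38 total.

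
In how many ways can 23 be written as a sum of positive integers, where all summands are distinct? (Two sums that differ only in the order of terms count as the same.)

104

There are 104 such partitions.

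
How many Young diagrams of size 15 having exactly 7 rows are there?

The partitions of 15 that satisfy the conditions:
9, 1, 1, 1, 1, 1, 1
8, 2, 1, 1, 1, 1, 1
7, 3, 1, 1, 1, 1, 1
7, 2, 2, 1, 1, 1, 1
6, 4, 1, 1, 1, 1, 1
6, 3, 2, 1, 1, 1, 1
6, 2, 2, 2, 1, 1, 1
5, 5, 1, 1, 1, 1, 1
5, 4, 2, 1, 1, 1, 1
5, 3, 3, 1, 1, 1, 1
5, 3, 2, 2, 1, 1, 1
5, 2, 2, 2, 2, 1, 1
4, 4, 3, 1, 1, 1, 1
4, 4, 2, 2, 1, 1, 1
4, 3, 3, 2, 1, 1, 1
4, 3, 2, 2, 2, 1, 1
4, 2, 2, 2, 2, 2, 1
3, 3, 3, 3, 1, 1, 1
3, 3, 3, 2, 2, 1, 1
3, 3, 2, 2, 2, 2, 1
3, 2, 2, 2, 2, 2, 2
Counting gives 21.

21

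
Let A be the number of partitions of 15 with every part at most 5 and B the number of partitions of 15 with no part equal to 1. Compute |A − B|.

43

Partitions of 15 with every part at most 5: 84.
Partitions of 15 with no part equal to 1: 41.
|84 − 41| = 43.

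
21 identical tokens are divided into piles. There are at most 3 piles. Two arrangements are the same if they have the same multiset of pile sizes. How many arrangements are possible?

There are too many to list fully; the first 12 (by largest part) are:
21
20,1
19,2
19,1,1
18,3
18,2,1
17,4
17,3,1
17,2,2
16,5
16,4,1
16,3,2
…and 36 more, for 48 total.

48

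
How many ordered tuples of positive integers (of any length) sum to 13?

4096

Each of the 12 gaps between 13 units is either a break or not: 2^12 = 4096.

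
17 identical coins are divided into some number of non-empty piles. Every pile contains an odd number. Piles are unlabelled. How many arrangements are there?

A partial list (first 12 by largest part):
17
1,1,15
1,3,13
1,1,1,1,13
1,5,11
3,3,11
1,1,1,3,11
1,1,1,1,1,1,11
1,7,9
3,5,9
1,1,1,5,9
1,1,3,3,9
…and 26 more, for 38 total.

38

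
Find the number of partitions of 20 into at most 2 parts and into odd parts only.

They are:
19+1
17+3
15+5
13+7
11+9

5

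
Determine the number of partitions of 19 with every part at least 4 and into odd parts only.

3

They are:
19
5+5+9
5+7+7
That's 3 in total.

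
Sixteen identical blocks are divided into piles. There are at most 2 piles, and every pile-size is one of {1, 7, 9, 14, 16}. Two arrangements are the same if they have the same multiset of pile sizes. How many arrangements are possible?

They are:
16
7,9
Counting gives 2.

2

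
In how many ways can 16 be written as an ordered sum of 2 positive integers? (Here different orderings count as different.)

Equivalently, choose which 1 of the 15 gaps become plus signs: C(15,1) = 15.

15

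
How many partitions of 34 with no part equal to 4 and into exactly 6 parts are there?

Counting exhaustively, 554 partitions satisfy the conditions.

554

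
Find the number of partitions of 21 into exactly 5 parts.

101

A full systematic count gives 101.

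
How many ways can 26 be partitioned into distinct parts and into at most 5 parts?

158

Counting exhaustively, 158 partitions satisfy the conditions.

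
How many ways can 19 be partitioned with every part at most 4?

94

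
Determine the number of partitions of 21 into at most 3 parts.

A partial list (first 12 by largest part):
21
1+20
2+19
1+1+19
3+18
1+2+18
4+17
1+3+17
2+2+17
5+16
1+4+16
2+3+16
…and 36 more, for 48 total.

48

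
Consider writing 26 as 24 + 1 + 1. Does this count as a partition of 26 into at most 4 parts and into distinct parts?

No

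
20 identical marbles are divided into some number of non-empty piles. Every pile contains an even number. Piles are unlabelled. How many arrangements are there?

42

A partial list (first 12 by largest part):
20
18, 2
16, 4
16, 2, 2
14, 6
14, 4, 2
14, 2, 2, 2
12, 8
12, 6, 2
12, 4, 4
12, 4, 2, 2
12, 2, 2, 2, 2
…and 30 more, for 42 total.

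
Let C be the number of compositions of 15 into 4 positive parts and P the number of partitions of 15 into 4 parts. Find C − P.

Ordered (compositions into 4 parts): C(14,3) = 364.
Partitions of 15 into exactly 4 parts: 27.
Difference: 364 − 27 = 337.

337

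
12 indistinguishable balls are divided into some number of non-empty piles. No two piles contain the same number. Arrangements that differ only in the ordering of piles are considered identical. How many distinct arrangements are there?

15

They are:
12
11,1
10,2
9,3
9,2,1
8,4
8,3,1
7,5
7,4,1
7,3,2
6,5,1
6,4,2
6,3,2,1
5,4,3
5,4,2,1
Counting gives 15.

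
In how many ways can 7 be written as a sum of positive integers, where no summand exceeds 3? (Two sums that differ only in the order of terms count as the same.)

Listing the qualifying partitions of 7:
3+3+1
3+2+2
3+2+1+1
3+1+1+1+1
2+2+2+1
2+2+1+1+1
2+1+1+1+1+1
1+1+1+1+1+1+1

8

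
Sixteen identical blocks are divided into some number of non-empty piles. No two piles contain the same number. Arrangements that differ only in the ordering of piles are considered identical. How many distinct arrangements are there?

32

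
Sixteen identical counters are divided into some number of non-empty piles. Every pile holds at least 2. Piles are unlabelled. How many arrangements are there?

55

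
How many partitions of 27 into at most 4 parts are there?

225

Systematic enumeration (by largest part, then next-largest, …) yields 225.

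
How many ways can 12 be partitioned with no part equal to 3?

A partial list (first 12 by largest part):
12
11,1
10,2
10,1,1
9,2,1
9,1,1,1
8,4
8,2,2
8,2,1,1
8,1,1,1,1
7,5
7,4,1
…and 35 more, for 47 total.

47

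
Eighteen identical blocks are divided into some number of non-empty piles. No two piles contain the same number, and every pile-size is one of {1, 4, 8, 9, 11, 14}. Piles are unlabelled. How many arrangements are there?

2

Listing the qualifying partitions of 18:
14,4
9,8,1
That's 2 in total.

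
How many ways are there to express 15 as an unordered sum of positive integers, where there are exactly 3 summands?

19

Listing the qualifying partitions of 15:
13,1,1
12,2,1
11,3,1
11,2,2
10,4,1
10,3,2
9,5,1
9,4,2
9,3,3
8,6,1
8,5,2
8,4,3
7,7,1
7,6,2
7,5,3
7,4,4
6,6,3
6,5,4
5,5,5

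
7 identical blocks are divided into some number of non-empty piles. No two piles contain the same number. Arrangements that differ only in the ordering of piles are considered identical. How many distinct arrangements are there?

Enumerating:
7
6,1
5,2
4,3
4,2,1

5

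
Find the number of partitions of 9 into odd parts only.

8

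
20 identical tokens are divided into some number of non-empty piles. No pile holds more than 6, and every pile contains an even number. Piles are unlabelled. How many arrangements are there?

Listing the qualifying partitions of 20:
6, 6, 6, 2
6, 6, 4, 4
6, 6, 4, 2, 2
6, 6, 2, 2, 2, 2
6, 4, 4, 4, 2
6, 4, 4, 2, 2, 2
6, 4, 2, 2, 2, 2, 2
6, 2, 2, 2, 2, 2, 2, 2
4, 4, 4, 4, 4
4, 4, 4, 4, 2, 2
4, 4, 4, 2, 2, 2, 2
4, 4, 2, 2, 2, 2, 2, 2
4, 2, 2, 2, 2, 2, 2, 2, 2
2, 2, 2, 2, 2, 2, 2, 2, 2, 2
Counting gives 14.

14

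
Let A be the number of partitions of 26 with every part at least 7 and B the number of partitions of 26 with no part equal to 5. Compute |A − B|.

Partitions of 26 with every part at least 7: 13.
Partitions of 26 with no part equal to 5: 1644.
|13 − 1644| = 1631.

1631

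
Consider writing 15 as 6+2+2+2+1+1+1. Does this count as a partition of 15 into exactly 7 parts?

Yes

The parts sum to 15, and the condition 'there are exactly 7 summands' holds.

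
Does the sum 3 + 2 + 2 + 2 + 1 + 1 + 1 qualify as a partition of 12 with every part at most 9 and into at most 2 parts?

No

The parts sum to 12, and the condition 'there are at most 2 summands' is violated.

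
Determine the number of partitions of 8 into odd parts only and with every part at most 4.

Listing the qualifying partitions of 8:
3,3,1,1
3,1,1,1,1,1
1,1,1,1,1,1,1,1

3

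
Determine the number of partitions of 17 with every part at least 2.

66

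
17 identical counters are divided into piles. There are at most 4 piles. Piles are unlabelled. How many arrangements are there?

72

A full systematic count gives 72.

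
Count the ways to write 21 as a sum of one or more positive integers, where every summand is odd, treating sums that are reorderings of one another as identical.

76

Direct enumeration gives 76 partitions.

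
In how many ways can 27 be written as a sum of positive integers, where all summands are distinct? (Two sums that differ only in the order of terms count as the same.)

192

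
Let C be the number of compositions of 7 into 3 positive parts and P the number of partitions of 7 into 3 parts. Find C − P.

11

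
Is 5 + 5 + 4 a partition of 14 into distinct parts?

The parts sum to 14, and the condition 'all summands are distinct' is violated.

No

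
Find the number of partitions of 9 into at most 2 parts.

Enumerating:
9
8,1
7,2
6,3
5,4

5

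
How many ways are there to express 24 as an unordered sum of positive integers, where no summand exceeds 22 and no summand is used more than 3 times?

720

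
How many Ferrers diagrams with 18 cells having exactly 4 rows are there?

47

There are too many to list fully; the first 12 (by largest part) are:
15, 1, 1, 1
14, 2, 1, 1
13, 3, 1, 1
13, 2, 2, 1
12, 4, 1, 1
12, 3, 2, 1
12, 2, 2, 2
11, 5, 1, 1
11, 4, 2, 1
11, 3, 3, 1
11, 3, 2, 2
10, 6, 1, 1
…and 35 more, for 47 total.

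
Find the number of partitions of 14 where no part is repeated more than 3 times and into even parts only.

Listing the qualifying partitions of 14:
14
12,2
10,4
10,2,2
8,6
8,4,2
8,2,2,2
6,6,2
6,4,4
6,4,2,2
4,4,4,2
4,4,2,2,2

12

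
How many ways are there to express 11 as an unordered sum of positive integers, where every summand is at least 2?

14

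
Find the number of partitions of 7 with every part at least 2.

4

The partitions of 7 that satisfy the conditions:
7
5 + 2
4 + 3
3 + 2 + 2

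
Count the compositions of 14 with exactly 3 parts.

78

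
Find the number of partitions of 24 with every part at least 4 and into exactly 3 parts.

19

They are:
4+4+16
4+5+15
4+6+14
5+5+14
4+7+13
5+6+13
4+8+12
5+7+12
6+6+12
4+9+11
5+8+11
6+7+11
4+10+10
5+9+10
6+8+10
7+7+10
6+9+9
7+8+9
8+8+8
Counting gives 19.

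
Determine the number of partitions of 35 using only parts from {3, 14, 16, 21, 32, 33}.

They are:
3, 32
14, 21
3, 16, 16
3, 3, 3, 3, 3, 3, 3, 14
That's 4 in total.

4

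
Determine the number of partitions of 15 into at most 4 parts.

There are too many to list fully; the first 12 (by largest part) are:
15
14 + 1
13 + 2
13 + 1 + 1
12 + 3
12 + 2 + 1
12 + 1 + 1 + 1
11 + 4
11 + 3 + 1
11 + 2 + 2
11 + 2 + 1 + 1
10 + 5
…and 42 more, for 54 total.

54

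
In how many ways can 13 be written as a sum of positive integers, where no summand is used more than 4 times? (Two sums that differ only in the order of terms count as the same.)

76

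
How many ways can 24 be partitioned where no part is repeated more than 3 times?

Counting exhaustively, 722 partitions satisfy the conditions.

722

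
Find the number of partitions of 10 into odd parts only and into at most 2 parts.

Listing the qualifying partitions of 10:
9 + 1
7 + 3
5 + 5
That's 3 in total.

3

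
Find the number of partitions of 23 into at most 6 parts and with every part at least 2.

Direct enumeration gives 199 partitions.

199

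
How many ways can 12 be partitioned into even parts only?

11

Enumerating:
12
10,2
8,4
8,2,2
6,6
6,4,2
6,2,2,2
4,4,4
4,4,2,2
4,2,2,2,2
2,2,2,2,2,2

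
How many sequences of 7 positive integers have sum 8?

7

Equivalently, choose which 6 of the 7 gaps become plus signs: C(7,6) = 7.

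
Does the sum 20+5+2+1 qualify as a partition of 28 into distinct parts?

Yes

The parts sum to 28, and the condition 'all summands are distinct' holds.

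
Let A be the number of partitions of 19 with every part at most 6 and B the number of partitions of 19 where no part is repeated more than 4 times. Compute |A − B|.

90

Partitions of 19 with every part at most 6: 235.
Partitions of 19 where no part is repeated more than 4 times: 325.
|235 − 325| = 90.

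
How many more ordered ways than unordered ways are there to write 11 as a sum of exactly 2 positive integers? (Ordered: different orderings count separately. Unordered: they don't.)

5

Ordered (compositions into 2 parts): C(10,1) = 10.
Partitions of 11 into exactly 2 parts: 5.
Difference: 10 − 5 = 5.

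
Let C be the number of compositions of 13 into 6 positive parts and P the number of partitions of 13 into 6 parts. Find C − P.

778

Compositions: C(12,5) = 792.
Unordered (partitions into 6 parts): 14.
Difference: 792 − 14 = 778.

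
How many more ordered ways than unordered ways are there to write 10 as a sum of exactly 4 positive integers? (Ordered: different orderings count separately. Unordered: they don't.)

Ordered (compositions into 4 parts): C(9,3) = 84.
Unordered (partitions into 4 parts): 9.
Difference: 84 − 9 = 75.

75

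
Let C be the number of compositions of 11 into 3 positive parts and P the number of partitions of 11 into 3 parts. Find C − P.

Compositions: C(10,2) = 45.
Unordered (partitions into 3 parts): 10.
Difference: 45 − 10 = 35.

35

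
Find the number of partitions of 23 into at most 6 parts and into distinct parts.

104

There are 104 such partitions.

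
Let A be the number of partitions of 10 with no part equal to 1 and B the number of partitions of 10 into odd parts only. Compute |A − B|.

2

Partitions of 10 with no part equal to 1: 12.
Partitions of 10 into odd parts only: 10.
|12 − 10| = 2.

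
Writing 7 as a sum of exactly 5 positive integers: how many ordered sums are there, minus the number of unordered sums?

13

Ordered (compositions into 5 parts): C(6,4) = 15.
Unordered (partitions into 5 parts): 2.
Difference: 15 − 2 = 13.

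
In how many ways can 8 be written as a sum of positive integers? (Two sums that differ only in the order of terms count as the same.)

Listing the qualifying partitions of 8:
8
1,7
2,6
1,1,6
3,5
1,2,5
1,1,1,5
4,4
1,3,4
2,2,4
1,1,2,4
1,1,1,1,4
2,3,3
1,1,3,3
1,2,2,3
1,1,1,2,3
1,1,1,1,1,3
2,2,2,2
1,1,2,2,2
1,1,1,1,2,2
1,1,1,1,1,1,2
1,1,1,1,1,1,1,1
Counting gives 22.

22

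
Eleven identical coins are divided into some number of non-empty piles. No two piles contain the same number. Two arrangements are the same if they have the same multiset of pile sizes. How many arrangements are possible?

Listing the qualifying partitions of 11:
11
1, 10
2, 9
3, 8
1, 2, 8
4, 7
1, 3, 7
5, 6
1, 4, 6
2, 3, 6
2, 4, 5
1, 2, 3, 5

12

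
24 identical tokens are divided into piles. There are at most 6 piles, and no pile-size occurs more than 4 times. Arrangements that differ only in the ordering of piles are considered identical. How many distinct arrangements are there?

528

Direct enumeration gives 528 partitions.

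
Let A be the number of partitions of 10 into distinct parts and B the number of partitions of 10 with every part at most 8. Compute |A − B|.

30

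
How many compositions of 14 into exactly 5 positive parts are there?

By stars and bars with positive parts, the count is C(13,4) = 715.

715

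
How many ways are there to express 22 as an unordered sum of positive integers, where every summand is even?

56

There are too many to list fully; the first 12 (by largest part) are:
22
20,2
18,4
18,2,2
16,6
16,4,2
16,2,2,2
14,8
14,6,2
14,4,4
14,4,2,2
14,2,2,2,2
…and 44 more, for 56 total.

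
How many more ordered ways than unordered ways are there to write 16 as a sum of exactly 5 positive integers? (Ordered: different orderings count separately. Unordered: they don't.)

Ordered (compositions into 5 parts): C(15,4) = 1365.
Partitions of 16 into exactly 5 parts: 37.
Difference: 1365 − 37 = 1328.

1328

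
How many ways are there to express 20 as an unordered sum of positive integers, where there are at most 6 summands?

Counting exhaustively, 282 partitions satisfy the conditions.

282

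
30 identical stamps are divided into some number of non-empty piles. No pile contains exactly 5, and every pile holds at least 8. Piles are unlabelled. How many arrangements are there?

16

Enumerating:
30
22+8
21+9
20+10
19+11
18+12
17+13
16+14
15+15
14+8+8
13+9+8
12+10+8
12+9+9
11+11+8
11+10+9
10+10+10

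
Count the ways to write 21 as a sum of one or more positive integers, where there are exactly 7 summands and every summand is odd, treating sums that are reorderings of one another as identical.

15

Enumerating:
15, 1, 1, 1, 1, 1, 1
13, 3, 1, 1, 1, 1, 1
11, 5, 1, 1, 1, 1, 1
11, 3, 3, 1, 1, 1, 1
9, 7, 1, 1, 1, 1, 1
9, 5, 3, 1, 1, 1, 1
9, 3, 3, 3, 1, 1, 1
7, 7, 3, 1, 1, 1, 1
7, 5, 5, 1, 1, 1, 1
7, 5, 3, 3, 1, 1, 1
7, 3, 3, 3, 3, 1, 1
5, 5, 5, 3, 1, 1, 1
5, 5, 3, 3, 3, 1, 1
5, 3, 3, 3, 3, 3, 1
3, 3, 3, 3, 3, 3, 3
Counting gives 15.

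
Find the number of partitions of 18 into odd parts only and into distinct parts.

Enumerating:
17 + 1
15 + 3
13 + 5
11 + 7
9 + 5 + 3 + 1
Counting gives 5.

5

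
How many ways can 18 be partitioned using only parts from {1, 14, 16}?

Enumerating:
1 + 1 + 16
1 + 1 + 1 + 1 + 14
1 + 1 + 1 + 1 + 1 + 1 + 1 + 1 + 1 + 1 + 1 + 1 + 1 + 1 + 1 + 1 + 1 + 1
Counting gives 3.

3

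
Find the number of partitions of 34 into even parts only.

297

Counting exhaustively, 297 partitions satisfy the conditions.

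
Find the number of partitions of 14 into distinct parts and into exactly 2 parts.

6

Enumerating:
13 + 1
12 + 2
11 + 3
10 + 4
9 + 5
8 + 6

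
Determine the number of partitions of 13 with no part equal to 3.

59

A partial list (first 12 by largest part):
13
1 + 12
2 + 11
1 + 1 + 11
1 + 2 + 10
1 + 1 + 1 + 10
4 + 9
2 + 2 + 9
1 + 1 + 2 + 9
1 + 1 + 1 + 1 + 9
5 + 8
1 + 4 + 8
…and 47 more, for 59 total.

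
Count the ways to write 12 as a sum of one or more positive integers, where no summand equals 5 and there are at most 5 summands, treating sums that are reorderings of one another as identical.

36

A partial list (first 12 by largest part):
12
11, 1
10, 2
10, 1, 1
9, 3
9, 2, 1
9, 1, 1, 1
8, 4
8, 3, 1
8, 2, 2
8, 2, 1, 1
8, 1, 1, 1, 1
…and 24 more, for 36 total.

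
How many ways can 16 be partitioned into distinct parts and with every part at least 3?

10

Listing the qualifying partitions of 16:
16
3,13
4,12
5,11
6,10
7,9
3,4,9
3,5,8
3,6,7
4,5,7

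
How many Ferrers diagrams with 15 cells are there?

176

Direct enumeration gives 176 partitions.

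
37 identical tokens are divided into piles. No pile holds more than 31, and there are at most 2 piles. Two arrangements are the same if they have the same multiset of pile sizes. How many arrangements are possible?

They are:
31, 6
30, 7
29, 8
28, 9
27, 10
26, 11
25, 12
24, 13
23, 14
22, 15
21, 16
20, 17
19, 18
Counting gives 13.

13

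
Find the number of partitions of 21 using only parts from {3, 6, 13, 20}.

4

The partitions of 21 that satisfy the conditions:
3,6,6,6
3,3,3,6,6
3,3,3,3,3,6
3,3,3,3,3,3,3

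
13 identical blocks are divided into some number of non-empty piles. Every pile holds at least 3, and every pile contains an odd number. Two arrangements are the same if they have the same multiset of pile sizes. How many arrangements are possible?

Listing the qualifying partitions of 13:
13
3,3,7
3,5,5
That's 3 in total.

3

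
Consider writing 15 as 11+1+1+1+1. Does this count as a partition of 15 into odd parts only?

Yes

The parts sum to 15, and the condition 'every summand is odd' holds.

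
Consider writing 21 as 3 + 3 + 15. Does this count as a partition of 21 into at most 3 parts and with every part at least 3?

The parts sum to 21, and the condition 'there are at most 3 summands' holds; the condition 'every summand is at least 3' holds.

Yes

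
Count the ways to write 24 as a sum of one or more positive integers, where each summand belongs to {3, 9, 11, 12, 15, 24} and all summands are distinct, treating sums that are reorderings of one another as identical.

3

Listing the qualifying partitions of 24:
24
9,15
3,9,12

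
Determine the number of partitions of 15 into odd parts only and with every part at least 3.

5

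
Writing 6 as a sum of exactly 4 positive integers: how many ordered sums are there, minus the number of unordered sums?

Compositions: C(5,3) = 10.
Partitions of 6 into exactly 4 parts: 2.
Difference: 10 − 2 = 8.

8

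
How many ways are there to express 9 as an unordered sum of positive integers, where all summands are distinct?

8

Listing the qualifying partitions of 9:
9
1+8
2+7
3+6
1+2+6
4+5
1+3+5
2+3+4
Counting gives 8.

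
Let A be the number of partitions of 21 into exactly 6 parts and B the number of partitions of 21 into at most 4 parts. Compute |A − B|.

Partitions of 21 into exactly 6 parts: 110.
Partitions of 21 into at most 4 parts: 120.
|110 − 120| = 10.

10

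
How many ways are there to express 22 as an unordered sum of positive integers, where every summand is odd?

89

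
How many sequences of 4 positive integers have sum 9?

By stars and bars with positive parts, the count is C(8,3) = 56.

56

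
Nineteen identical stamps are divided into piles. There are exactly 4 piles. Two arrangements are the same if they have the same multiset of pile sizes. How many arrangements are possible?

54

A partial list (first 12 by largest part):
16 + 1 + 1 + 1
15 + 2 + 1 + 1
14 + 3 + 1 + 1
14 + 2 + 2 + 1
13 + 4 + 1 + 1
13 + 3 + 2 + 1
13 + 2 + 2 + 2
12 + 5 + 1 + 1
12 + 4 + 2 + 1
12 + 3 + 3 + 1
12 + 3 + 2 + 2
11 + 6 + 1 + 1
…and 42 more, for 54 total.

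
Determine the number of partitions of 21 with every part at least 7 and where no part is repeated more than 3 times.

They are:
21
7+14
8+13
9+12
10+11
7+7+7

6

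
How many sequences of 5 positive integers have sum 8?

Equivalently, choose which 4 of the 7 gaps become plus signs: C(7,4) = 35.

35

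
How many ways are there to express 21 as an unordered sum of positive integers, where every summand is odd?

76

Systematic enumeration (by largest part, then next-largest, …) yields 76.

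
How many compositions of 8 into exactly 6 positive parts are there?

A composition of 8 into 6 positive parts is chosen by placing 5 dividers among the 7 gaps between 8 units: C(7,5) = 21.

21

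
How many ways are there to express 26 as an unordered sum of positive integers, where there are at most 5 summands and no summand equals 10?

363

Counting exhaustively, 363 partitions satisfy the conditions.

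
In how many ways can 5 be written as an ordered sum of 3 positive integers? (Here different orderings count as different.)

6

By stars and bars with positive parts, the count is C(4,2) = 6.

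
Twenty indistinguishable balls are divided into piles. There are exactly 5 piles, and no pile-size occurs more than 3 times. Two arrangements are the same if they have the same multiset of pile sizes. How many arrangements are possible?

Counting exhaustively, 80 partitions satisfy the conditions.

80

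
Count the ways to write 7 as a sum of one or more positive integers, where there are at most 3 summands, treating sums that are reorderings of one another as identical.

Enumerating:
7
6, 1
5, 2
5, 1, 1
4, 3
4, 2, 1
3, 3, 1
3, 2, 2
Counting gives 8.

8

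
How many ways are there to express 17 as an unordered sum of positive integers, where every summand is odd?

38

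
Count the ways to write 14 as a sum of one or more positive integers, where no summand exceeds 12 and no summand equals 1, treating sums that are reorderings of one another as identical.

There are too many to list fully; the first 12 (by largest part) are:
12,2
11,3
10,4
10,2,2
9,5
9,3,2
8,6
8,4,2
8,3,3
8,2,2,2
7,7
7,5,2
…and 21 more, for 33 total.

33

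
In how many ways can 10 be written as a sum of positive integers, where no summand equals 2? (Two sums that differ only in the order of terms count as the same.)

20

Enumerating:
10
9+1
8+1+1
7+3
7+1+1+1
6+4
6+3+1
6+1+1+1+1
5+5
5+4+1
5+3+1+1
5+1+1+1+1+1
4+4+1+1
4+3+3
4+3+1+1+1
4+1+1+1+1+1+1
3+3+3+1
3+3+1+1+1+1
3+1+1+1+1+1+1+1
1+1+1+1+1+1+1+1+1+1
Counting gives 20.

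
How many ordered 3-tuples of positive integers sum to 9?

28

By stars and bars with positive parts, the count is C(8,2) = 28.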